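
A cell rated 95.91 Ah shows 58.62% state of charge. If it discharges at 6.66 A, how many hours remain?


Step 1: remaining = SOC/100 * C_total = 58.62/100 * 95.91 = 56.222 Ah
Step 2: t = remaining / I = 56.222 / 6.66 = 8.442 hr

8.442 hr


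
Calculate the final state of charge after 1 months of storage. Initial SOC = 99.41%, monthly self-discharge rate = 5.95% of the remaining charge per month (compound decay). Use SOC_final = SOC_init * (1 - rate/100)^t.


decay = (1 - 5.95/100)^1 = 0.9405
SOC_final = 99.41 * 0.9405 = 93.50%

93.50%


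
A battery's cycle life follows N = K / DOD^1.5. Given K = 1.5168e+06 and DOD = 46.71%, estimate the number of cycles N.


Step 1: DOD^1.5 = 46.71^1.5 = 319.24
Step 2: N = 1.5168e+06 / 319.24 = 4751 cycles

4751 cycles


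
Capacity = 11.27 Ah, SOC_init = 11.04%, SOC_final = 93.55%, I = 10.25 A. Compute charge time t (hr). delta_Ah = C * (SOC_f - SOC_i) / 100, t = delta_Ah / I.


delta_Ah = 11.27 * (93.55 - 11.04) / 100 = 9.2989 Ah
t = delta_Ah / I = 9.2989 / 10.25 = 0.9072 hr

0.9072 hr


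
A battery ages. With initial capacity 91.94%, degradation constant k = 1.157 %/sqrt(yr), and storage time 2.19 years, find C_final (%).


Step 1: sqrt(2.19 yr) = 1.4799
Step 2: drop = 1.157 * 1.4799 = 1.7122
Step 3: C_final = 91.94 - 1.7122 = 90.23%

90.23%


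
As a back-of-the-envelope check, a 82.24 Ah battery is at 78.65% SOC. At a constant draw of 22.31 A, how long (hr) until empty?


Step 1: remaining = SOC/100 * C_total = 78.65/100 * 82.24 = 64.682 Ah
Step 2: t = remaining / I = 64.682 / 22.31 = 2.899 hr

2.899 hr


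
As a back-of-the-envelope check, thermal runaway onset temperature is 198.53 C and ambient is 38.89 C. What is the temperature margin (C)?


margin = T_onset - T_ambient = 198.53 - 38.89 = 159.64 C

159.64 C


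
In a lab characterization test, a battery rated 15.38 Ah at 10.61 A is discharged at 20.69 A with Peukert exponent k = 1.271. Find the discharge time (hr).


t_rated = C / I_rated = 15.38 / 10.61 = 1.4496 hr
(I_rated/I)^k = (0.51281)^1.271 = 0.42791
t = t_rated * (I_rated/I)^k = 1.4496 * 0.42791 = 0.6203 hr

0.6203 hr


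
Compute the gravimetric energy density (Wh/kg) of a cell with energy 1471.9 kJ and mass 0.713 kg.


Convert: E = 1471.9 kJ = 408.86 Wh
ED = E / m = 408.86 / 0.713 = 573.4 Wh/kg

573.4 Wh/kg


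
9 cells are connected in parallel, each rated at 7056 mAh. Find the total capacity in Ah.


Convert: C_cell = 7056 mAh = 7.056 Ah
C_total = 9 * 7.056 = 63.504 Ah

63.504 Ah


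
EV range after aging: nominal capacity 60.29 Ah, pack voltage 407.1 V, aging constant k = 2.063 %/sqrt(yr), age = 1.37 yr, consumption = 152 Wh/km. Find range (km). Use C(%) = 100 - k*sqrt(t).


Step 1: capacity retention = 100 - 2.063 * sqrt(1.37) = 100 - 2.063 * 1.1705 = 97.585%
Step 2: C_now = 60.29 * 97.585/100 = 58.834 Ah
Step 3: E_pack = V * C_now = 407.1 * 58.834 = 23951 Wh
Step 4: range = E_pack / consumption = 23951 / 152 = 157.6 km

157.6 km


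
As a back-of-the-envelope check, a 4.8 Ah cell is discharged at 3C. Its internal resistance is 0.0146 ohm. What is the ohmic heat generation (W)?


Step 1: I = C_rate * capacity = 3 * 4.8 = 14.4 A
Step 2: Q = I^2 * R = 14.4^2 * 0.0146 = 207.36 * 0.0146 = 3.027 W

3.027 W


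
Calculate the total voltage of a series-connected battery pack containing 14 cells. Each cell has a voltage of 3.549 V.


With 14 cells in series at 3.549 V each, V_pack = 49.686 V

49.686 V


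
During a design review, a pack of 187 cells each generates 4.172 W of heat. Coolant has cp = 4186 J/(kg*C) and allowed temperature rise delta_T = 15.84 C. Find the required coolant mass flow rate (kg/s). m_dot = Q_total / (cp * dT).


Step 1: Total heat Q = 187 * 4.172 W = 780.16 W
Step 2: denom = cp * dT = 4186 * 15.84 = 66306
Step 3: m_dot = 780.16 / 66306 = 0.01177 kg/s

0.01177 kg/s


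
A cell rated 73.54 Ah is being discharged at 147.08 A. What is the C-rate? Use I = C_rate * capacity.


Rearranging: C_rate = 147.08 / 73.54 = 2C

2C


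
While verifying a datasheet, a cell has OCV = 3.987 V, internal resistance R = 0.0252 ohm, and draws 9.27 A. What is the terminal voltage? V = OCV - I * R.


V = OCV - I*R = 3.987 - 9.27 * 0.0252 = 3.753 V

3.753 V


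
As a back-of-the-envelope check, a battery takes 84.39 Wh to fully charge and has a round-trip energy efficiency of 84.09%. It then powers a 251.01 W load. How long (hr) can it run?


Step 1: E_discharge = eta/100 * E_charge = 84.09/100 * 84.39 = 70.964 Wh
Step 2: t = E_discharge / P = 70.964 / 251.01 = 0.2827 hr

0.2827 hr


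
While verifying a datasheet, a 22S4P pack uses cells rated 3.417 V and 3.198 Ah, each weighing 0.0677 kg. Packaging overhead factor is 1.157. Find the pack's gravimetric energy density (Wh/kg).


Step 1: V_pack = 22 * 3.417 = 75.174 V
Step 2: C_pack = 4 * 3.198 = 12.792 Ah
Step 3: E_pack = V_pack * C_pack = 75.174 * 12.792 = 961.63 Wh
Step 4: m_pack = 22 * 4 * 0.0677 * 1.157 = 6.8929 kg
Step 5: ED = E_pack / m_pack = 961.63 / 6.8929 = 139.5 Wh/kg

139.5 Wh/kg


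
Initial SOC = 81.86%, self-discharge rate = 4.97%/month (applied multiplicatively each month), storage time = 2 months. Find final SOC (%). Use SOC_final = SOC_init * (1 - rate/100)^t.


decay = (1 - 4.97/100)^2 = 0.90307
SOC_final = 81.86 * 0.90307 = 73.93%

73.93%


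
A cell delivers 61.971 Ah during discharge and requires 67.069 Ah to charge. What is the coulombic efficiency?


eta_c = Q_dis / Q_chg * 100 = 61.971 / 67.069 * 100 = 92.40%

92.40%


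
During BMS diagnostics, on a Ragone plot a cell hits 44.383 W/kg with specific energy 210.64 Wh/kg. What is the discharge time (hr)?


t = E / P = 210.64 / 44.383 = 4.746 hr

4.746 hr


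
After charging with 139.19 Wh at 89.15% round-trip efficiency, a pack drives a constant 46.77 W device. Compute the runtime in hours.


Step 1: E_discharge = eta/100 * E_charge = 89.15/100 * 139.19 = 124.09 Wh
Step 2: t = E_discharge / P = 124.09 / 46.77 = 2.653 hr

2.653 hr


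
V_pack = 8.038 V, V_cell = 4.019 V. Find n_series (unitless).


n = V_pack / V_cell = 8.038 / 4.019 = 2

2


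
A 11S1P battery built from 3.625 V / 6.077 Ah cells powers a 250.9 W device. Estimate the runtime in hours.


Step 1: E_pack = Ns * V_cell * Np * C_cell = 11 * 3.625 * 1 * 6.077 = 242.32 Wh
Step 2: t = E_pack / P = 242.32 / 250.9 = 0.9658 hr

0.9658 hr


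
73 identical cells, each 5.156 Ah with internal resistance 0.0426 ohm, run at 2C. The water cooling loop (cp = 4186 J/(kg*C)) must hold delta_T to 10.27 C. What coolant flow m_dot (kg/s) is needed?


Step 1: I = 2 * 5.156 = 10.312 A
Step 2: Q_cell = I^2 * R = 10.312^2 * 0.0426 = 4.53 W
Step 3: Q_total = 73 * 4.53 = 330.69 W
Step 4: m_dot = Q_total / (cp * dT) = 330.69 / (4186 * 10.27) = 0.007692 kg/s

0.007692 kg/s


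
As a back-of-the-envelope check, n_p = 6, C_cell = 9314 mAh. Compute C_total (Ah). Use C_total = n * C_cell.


Convert: C_cell = 9314 mAh = 9.314 Ah
C_total = 6 * 9.314 = 55.884 Ah

55.884 Ah


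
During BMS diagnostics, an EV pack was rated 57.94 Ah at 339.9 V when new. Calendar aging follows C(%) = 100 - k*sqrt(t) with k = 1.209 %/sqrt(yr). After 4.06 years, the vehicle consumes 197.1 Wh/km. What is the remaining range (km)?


Step 1: capacity retention = 100 - 1.209 * sqrt(4.06) = 100 - 1.209 * 2.0149 = 97.564%
Step 2: C_now = 57.94 * 97.564/100 = 56.529 Ah
Step 3: E_pack = V * C_now = 339.9 * 56.529 = 19214 Wh
Step 4: range = E_pack / consumption = 19214 / 197.1 = 97.48 km

97.48 km


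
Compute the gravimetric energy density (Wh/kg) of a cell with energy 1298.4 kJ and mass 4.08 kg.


Convert: E = 1298.4 kJ = 360.67 Wh
ED = E / m = 360.67 / 4.08 = 88.40 Wh/kg

88.40 Wh/kg


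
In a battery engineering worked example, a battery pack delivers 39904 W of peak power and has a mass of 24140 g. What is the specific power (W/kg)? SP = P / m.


Convert: m = 24140 g = 24.14 kg
Specific power = 39904 W / 24.14 kg = 1653 W/kg

1653 W/kg


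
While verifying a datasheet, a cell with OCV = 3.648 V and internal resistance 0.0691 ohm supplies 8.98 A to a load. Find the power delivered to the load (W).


Step 1: V_terminal = OCV - I*R = 3.648 - 8.98 * 0.0691 = 3.0275 V
Step 2: P_out = V_terminal * I = 3.0275 * 8.98 = 27.19 W

27.19 W


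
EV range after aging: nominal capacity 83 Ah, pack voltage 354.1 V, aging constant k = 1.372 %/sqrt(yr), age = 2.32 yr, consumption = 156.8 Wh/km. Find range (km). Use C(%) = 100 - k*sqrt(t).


Step 1: capacity retention = 100 - 1.372 * sqrt(2.32) = 100 - 1.372 * 1.5232 = 97.91%
Step 2: C_now = 83 * 97.91/100 = 81.265 Ah
Step 3: E_pack = V * C_now = 354.1 * 81.265 = 28776 Wh
Step 4: range = E_pack / consumption = 28776 / 156.8 = 183.5 km

183.5 km


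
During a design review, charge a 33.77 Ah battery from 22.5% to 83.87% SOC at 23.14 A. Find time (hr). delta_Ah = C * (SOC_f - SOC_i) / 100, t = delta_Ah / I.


Step 1: dSOC = 83.87% - 22.5% = 61.37%
Step 2: delta_Ah = 33.77 * 61.37 / 100 = 20.725 Ah
Step 3: t = 20.725 / 23.14 = 0.8956 hr

0.8956 hr


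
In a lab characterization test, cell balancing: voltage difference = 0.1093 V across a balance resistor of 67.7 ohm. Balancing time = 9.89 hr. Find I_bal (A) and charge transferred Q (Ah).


I_bal = dV / R = 0.1093 / 67.7 = 0.0016145 A
Q = I_bal * t = 0.0016145 * 9.89 = 0.01597 Ah

I=0.0016145 A, Q=0.01597 Ah


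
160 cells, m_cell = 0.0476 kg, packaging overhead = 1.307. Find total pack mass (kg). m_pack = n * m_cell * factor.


Cell mass sum = 160 * 0.0476 = 7.616 kg
With overhead 1.307: m_pack = 7.616 * 1.307 = 9.954 kg

9.954 kg


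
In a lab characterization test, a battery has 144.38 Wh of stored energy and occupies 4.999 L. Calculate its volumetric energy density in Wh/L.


Volumetric ED = 144.38 Wh / 4.999 L = 28.88 Wh/L

28.88 Wh/L


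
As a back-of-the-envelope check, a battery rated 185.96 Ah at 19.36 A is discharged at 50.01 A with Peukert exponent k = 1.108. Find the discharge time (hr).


Step 1: t_rated = C / I_rated = 185.96 / 19.36 = 9.6054 hr
Step 2: ratio = 19.36 / 50.01 = 0.38712
Step 3: ratio^k = 0.38712^1.108 = 0.34941
Step 4: t = t_rated * ratio^k = 9.6054 * 0.34941 = 3.356 hr

3.356 hr


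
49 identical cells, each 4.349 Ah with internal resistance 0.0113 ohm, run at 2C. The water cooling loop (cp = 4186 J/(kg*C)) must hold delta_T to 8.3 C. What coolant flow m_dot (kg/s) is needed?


Step 1: I = 2 * 4.349 = 8.698 A
Step 2: Q_cell = I^2 * R = 8.698^2 * 0.0113 = 0.8549 W
Step 3: Q_total = 49 * 0.8549 = 41.89 W
Step 4: m_dot = Q_total / (cp * dT) = 41.89 / (4186 * 8.3) = 0.001206 kg/s

0.001206 kg/s


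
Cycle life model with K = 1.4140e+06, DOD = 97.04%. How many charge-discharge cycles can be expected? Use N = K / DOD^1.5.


Step 1: DOD^1.5 = 97.04^1.5 = 955.93
Step 2: N = 1.4140e+06 / 955.93 = 1479 cycles

1479 cycles


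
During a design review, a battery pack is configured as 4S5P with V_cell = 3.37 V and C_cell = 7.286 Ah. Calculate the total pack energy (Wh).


E = Ns * Vcell * Np * Ccell = 4 * 3.37 * 5 * 7.286 = 491.1 Wh

491.1 Wh


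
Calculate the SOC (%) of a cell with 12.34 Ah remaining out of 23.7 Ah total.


SOC = (remaining / total) * 100 = (12.34 / 23.7) * 100 = 52.07%

52.07%


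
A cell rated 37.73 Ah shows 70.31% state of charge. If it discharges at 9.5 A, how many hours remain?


Step 1: remaining = SOC/100 * C_total = 70.31/100 * 37.73 = 26.528 Ah
Step 2: t = remaining / I = 26.528 / 9.5 = 2.792 hr

2.792 hr


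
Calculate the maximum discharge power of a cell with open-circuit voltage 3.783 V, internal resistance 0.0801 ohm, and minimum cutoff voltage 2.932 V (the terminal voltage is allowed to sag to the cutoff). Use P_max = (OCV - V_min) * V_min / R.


P_max = (OCV - V_min) * V_min / R = (3.783 - 2.932) * 2.932 / 0.0801 = 0.851 * 2.932 / 0.0801 = 31.15 W

31.15 W


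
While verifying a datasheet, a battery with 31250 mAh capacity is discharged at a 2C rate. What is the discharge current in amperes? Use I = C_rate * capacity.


Convert: capacity = 31250 mAh = 31.25 Ah
At 2C: I = 2 * 31.25 Ah = 62.5 A

62.5 A


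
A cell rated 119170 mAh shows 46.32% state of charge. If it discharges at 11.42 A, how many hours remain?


Convert: C_total = 119170 mAh = 119.17 Ah
Step 1: remaining = SOC/100 * C_total = 46.32/100 * 119.17 = 55.2 Ah
Step 2: t = remaining / I = 55.2 / 11.42 = 4.834 hr

4.834 hr


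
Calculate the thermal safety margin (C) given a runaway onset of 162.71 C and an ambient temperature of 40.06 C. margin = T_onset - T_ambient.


Safety margin = 162.71 C - 40.06 C = 122.65 C

122.65 C


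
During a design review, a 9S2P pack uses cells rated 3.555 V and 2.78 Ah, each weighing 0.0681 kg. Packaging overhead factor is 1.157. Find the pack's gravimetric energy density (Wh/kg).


Step 1: V_pack = 9 * 3.555 = 31.995 V
Step 2: C_pack = 2 * 2.78 = 5.56 Ah
Step 3: E_pack = V_pack * C_pack = 31.995 * 5.56 = 177.89 Wh
Step 4: m_pack = 9 * 2 * 0.0681 * 1.157 = 1.4183 kg
Step 5: ED = E_pack / m_pack = 177.89 / 1.4183 = 125.4 Wh/kg

125.4 Wh/kg


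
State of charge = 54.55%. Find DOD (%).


DOD = 100 - SOC = 100 - 54.55 = 45.45%

45.45%


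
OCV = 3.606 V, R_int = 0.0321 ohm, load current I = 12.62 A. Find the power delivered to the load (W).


Step 1: V_terminal = OCV - I*R = 3.606 - 12.62 * 0.0321 = 3.2009 V
Step 2: P_out = V_terminal * I = 3.2009 * 12.62 = 40.40 W

40.40 W


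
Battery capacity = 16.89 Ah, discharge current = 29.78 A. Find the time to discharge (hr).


t = capacity / current = 16.89 / 29.78 = 0.5672 hr

0.5672 hr


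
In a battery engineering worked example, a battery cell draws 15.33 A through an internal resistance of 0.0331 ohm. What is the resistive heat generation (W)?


Q = I^2 * R = 15.33^2 * 0.0331 = 7.779 W

7.779 W


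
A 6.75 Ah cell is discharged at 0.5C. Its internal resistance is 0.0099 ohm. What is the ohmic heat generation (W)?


Step 1: I = C_rate * capacity = 0.5 * 6.75 = 3.375 A
Step 2: Q = I^2 * R = 3.375^2 * 0.0099 = 11.391 * 0.0099 = 0.1128 W

0.1128 W


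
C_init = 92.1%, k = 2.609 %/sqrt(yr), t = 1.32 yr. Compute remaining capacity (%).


sqrt(t) = sqrt(1.32) = 1.1489
C_final = 92.1 - 2.609 * 1.1489 = 89.10%

89.10%


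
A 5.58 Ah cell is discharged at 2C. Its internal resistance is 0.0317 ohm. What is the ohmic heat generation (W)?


Step 1: I = C_rate * capacity = 2 * 5.58 = 11.16 A
Step 2: Q = I^2 * R = 11.16^2 * 0.0317 = 124.55 * 0.0317 = 3.948 W

3.948 W


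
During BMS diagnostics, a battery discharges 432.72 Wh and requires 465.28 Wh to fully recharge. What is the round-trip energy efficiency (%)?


Round-trip efficiency = 432.72/465.28 * 100% = 93.00%

93.00%


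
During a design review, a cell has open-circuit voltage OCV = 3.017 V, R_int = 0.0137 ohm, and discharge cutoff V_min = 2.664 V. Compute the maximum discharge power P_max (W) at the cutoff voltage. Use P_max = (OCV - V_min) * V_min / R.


dV = OCV - V_min = 0.353 V (so I_max = dV / R)
P_max = dV * V_min / R = 0.353 * 2.664 / 0.0137 = 68.64 W

68.64 W


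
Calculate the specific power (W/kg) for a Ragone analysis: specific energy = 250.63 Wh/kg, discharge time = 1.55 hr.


P_specific = E / t = 250.63 / 1.55 = 161.7 W/kg

161.7 W/kg


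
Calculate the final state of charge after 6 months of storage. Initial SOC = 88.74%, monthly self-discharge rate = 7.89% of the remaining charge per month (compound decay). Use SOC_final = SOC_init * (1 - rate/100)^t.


Monthly retention factor = 1 - 7.89/100 = 0.9211
Over 6 months: factor^6 = 0.61072
SOC_final = 88.74 * 0.61072 = 54.20%

54.20%


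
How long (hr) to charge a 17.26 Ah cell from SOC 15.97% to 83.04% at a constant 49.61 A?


Step 1: dSOC = 83.04% - 15.97% = 67.07%
Step 2: delta_Ah = 17.26 * 67.07 / 100 = 11.576 Ah
Step 3: t = 11.576 / 49.61 = 0.2333 hr

0.2333 hr


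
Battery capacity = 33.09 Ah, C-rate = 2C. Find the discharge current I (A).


At 2C: I = 2 * 33.09 Ah = 66.18 A

66.18 A


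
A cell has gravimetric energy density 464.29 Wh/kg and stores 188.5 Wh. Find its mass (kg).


m = E / ED = 188.5 / 464.29 = 0.4060 kg

0.4060 kg


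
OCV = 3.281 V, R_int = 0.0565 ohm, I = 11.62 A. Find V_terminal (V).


IR drop = 11.62 * 0.0565 = 0.65653 V
V = 3.281 - 0.65653 = 2.624 V

2.624 V


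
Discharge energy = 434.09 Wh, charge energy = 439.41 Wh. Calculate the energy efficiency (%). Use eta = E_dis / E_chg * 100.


eta_e = E_dis / E_chg * 100 = 434.09 / 439.41 * 100 = 98.79%

98.79%


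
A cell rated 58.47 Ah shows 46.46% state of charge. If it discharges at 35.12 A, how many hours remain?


Step 1: remaining = SOC/100 * C_total = 46.46/100 * 58.47 = 27.165 Ah
Step 2: t = remaining / I = 27.165 / 35.12 = 0.7735 hr

0.7735 hr


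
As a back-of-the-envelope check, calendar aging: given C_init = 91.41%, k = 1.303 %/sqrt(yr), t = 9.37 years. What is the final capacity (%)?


sqrt(t) = sqrt(9.37) = 3.061
C_final = 91.41 - 1.303 * 3.061 = 87.42%

87.42%


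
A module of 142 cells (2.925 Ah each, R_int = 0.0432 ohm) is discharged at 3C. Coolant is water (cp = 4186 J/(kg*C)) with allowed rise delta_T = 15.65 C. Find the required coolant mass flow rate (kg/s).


Step 1: I = 3 * 2.925 = 8.775 A
Step 2: Q_cell = I^2 * R = 8.775^2 * 0.0432 = 3.3264 W
Step 3: Q_total = 142 * 3.3264 = 472.35 W
Step 4: m_dot = Q_total / (cp * dT) = 472.35 / (4186 * 15.65) = 0.007210 kg/s

0.007210 kg/s


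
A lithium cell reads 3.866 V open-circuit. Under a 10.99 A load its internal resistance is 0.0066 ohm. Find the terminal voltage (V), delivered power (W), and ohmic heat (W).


Step 1: V_terminal = OCV - I*R = 3.866 - 10.99 * 0.0066 = 3.7935 V
Step 2: P_out = V_terminal * I = 3.7935 * 10.99 = 41.69 W
Step 3: Q = I^2 * R = 10.99^2 * 0.0066 = 0.7971 W

V=3.7935 V, P=41.69 W, Q=0.7971 W


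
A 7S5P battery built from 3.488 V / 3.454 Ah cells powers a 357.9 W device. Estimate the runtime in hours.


Step 1: E_pack = Ns * V_cell * Np * C_cell = 7 * 3.488 * 5 * 3.454 = 421.66 Wh
Step 2: t = E_pack / P = 421.66 / 357.9 = 1.178 hr

1.178 hr


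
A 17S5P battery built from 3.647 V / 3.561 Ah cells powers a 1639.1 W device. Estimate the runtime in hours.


Step 1: E_pack = Ns * V_cell * Np * C_cell = 17 * 3.647 * 5 * 3.561 = 1103.9 Wh
Step 2: t = E_pack / P = 1103.9 / 1639.1 = 0.6735 hr

0.6735 hr


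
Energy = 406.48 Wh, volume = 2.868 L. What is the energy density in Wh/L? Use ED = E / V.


Volumetric ED = 406.48 Wh / 2.868 L = 141.7 Wh/L

141.7 Wh/L


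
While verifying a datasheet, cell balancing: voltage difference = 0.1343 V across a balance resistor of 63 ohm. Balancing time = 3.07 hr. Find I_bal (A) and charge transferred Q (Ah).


I_bal = dV / R = 0.1343 / 63 = 0.0021317 A
Q = I_bal * t = 0.0021317 * 3.07 = 0.006544 Ah

I=0.0021317 A, Q=0.006544 Ah


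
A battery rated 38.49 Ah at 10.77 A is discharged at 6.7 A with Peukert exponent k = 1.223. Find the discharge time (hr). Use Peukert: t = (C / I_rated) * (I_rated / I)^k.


Step 1: t_rated = C / I_rated = 38.49 / 10.77 = 3.5738 hr
Step 2: ratio = 10.77 / 6.7 = 1.6075
Step 3: ratio^k = 1.6075^1.223 = 1.787
Step 4: t = t_rated * ratio^k = 3.5738 * 1.787 = 6.386 hr

6.386 hr


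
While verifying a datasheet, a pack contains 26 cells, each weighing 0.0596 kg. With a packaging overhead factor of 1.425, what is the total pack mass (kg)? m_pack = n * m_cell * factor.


m_pack = n * m_cell * overhead = 26 * 0.0596 * 1.425 = 2.208 kg

2.208 kg


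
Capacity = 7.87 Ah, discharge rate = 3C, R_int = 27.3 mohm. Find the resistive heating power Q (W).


Convert: R = 27.3 mohm = 0.0273 ohm
Step 1: I = C_rate * capacity = 3 * 7.87 = 23.61 A
Step 2: Q = I^2 * R = 23.61^2 * 0.0273 = 557.43 * 0.0273 = 15.22 W

15.22 W


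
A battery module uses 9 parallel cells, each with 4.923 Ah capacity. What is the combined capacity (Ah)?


C_total = 9 * 4.923 = 44.307 Ah

44.307 Ah


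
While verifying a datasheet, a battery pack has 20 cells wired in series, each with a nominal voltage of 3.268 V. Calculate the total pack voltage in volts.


V_pack = n * V_cell = 20 * 3.268 = 65.36 V

65.36 V


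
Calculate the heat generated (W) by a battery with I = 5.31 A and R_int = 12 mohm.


Convert: R = 12 mohm = 0.012 ohm
I^2 = 28.196
Q = 28.196 * 0.012 = 0.3384 W

0.3384 W


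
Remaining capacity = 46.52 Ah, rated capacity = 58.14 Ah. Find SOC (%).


SOC% = 46.52 / 58.14 * 100 = 80.01%

80.01%


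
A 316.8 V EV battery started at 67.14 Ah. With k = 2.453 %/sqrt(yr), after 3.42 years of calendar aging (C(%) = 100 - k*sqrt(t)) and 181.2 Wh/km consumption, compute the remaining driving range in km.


Step 1: capacity retention = 100 - 2.453 * sqrt(3.42) = 100 - 2.453 * 1.8493 = 95.464%
Step 2: C_now = 67.14 * 95.464/100 = 64.095 Ah
Step 3: E_pack = V * C_now = 316.8 * 64.095 = 20305 Wh
Step 4: range = E_pack / consumption = 20305 / 181.2 = 112.1 km

112.1 km


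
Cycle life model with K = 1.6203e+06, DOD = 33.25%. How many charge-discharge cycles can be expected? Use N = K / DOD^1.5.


DOD^1.5 = 191.73
N = K / DOD^1.5 = 1.6203e+06 / 191.73 = 8451

8451 cycles


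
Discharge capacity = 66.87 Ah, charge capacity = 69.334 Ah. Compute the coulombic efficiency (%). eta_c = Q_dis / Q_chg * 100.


eta_c = Q_dis / Q_chg * 100 = 66.87 / 69.334 * 100 = 96.45%

96.45%


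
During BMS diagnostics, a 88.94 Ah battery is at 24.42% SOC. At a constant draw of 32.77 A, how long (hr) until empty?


Step 1: remaining = SOC/100 * C_total = 24.42/100 * 88.94 = 21.719 Ah
Step 2: t = remaining / I = 21.719 / 32.77 = 0.6628 hr

0.6628 hr


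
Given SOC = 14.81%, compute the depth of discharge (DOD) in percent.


DOD = 100 - SOC = 100 - 14.81 = 85.19%

85.19%


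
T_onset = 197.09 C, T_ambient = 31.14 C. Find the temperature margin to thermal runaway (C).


Safety margin = 197.09 C - 31.14 C = 165.95 C

165.95 C


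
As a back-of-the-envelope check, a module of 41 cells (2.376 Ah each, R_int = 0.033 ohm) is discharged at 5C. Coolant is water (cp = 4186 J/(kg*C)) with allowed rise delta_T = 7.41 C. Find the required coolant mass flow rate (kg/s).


Step 1: I = 5 * 2.376 = 11.88 A
Step 2: Q_cell = I^2 * R = 11.88^2 * 0.033 = 4.6574 W
Step 3: Q_total = 41 * 4.6574 = 190.95 W
Step 4: m_dot = Q_total / (cp * dT) = 190.95 / (4186 * 7.41) = 0.006156 kg/s

0.006156 kg/s


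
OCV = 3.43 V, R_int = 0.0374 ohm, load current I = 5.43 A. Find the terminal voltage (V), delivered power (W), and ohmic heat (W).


Step 1: V_terminal = OCV - I*R = 3.43 - 5.43 * 0.0374 = 3.2269 V
Step 2: P_out = V_terminal * I = 3.2269 * 5.43 = 17.52 W
Step 3: Q = I^2 * R = 5.43^2 * 0.0374 = 1.103 W

V=3.2269 V, P=17.52 W, Q=1.103 W


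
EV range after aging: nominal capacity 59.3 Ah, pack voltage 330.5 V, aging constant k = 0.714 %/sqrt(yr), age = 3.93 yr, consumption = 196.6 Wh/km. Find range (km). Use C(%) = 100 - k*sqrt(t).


Step 1: capacity retention = 100 - 0.714 * sqrt(3.93) = 100 - 0.714 * 1.9824 = 98.585%
Step 2: C_now = 59.3 * 98.585/100 = 58.461 Ah
Step 3: E_pack = V * C_now = 330.5 * 58.461 = 19321 Wh
Step 4: range = E_pack / consumption = 19321 / 196.6 = 98.28 km

98.28 km


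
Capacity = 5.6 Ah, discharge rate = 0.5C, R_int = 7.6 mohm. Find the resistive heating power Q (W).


Convert: R = 7.6 mohm = 0.0076 ohm
Step 1: I = C_rate * capacity = 0.5 * 5.6 = 2.8 A
Step 2: Q = I^2 * R = 2.8^2 * 0.0076 = 7.84 * 0.0076 = 0.05958 W

0.05958 W


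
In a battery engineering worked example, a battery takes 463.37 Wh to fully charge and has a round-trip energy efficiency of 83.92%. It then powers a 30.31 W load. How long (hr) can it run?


Step 1: E_discharge = eta/100 * E_charge = 83.92/100 * 463.37 = 388.86 Wh
Step 2: t = E_discharge / P = 388.86 / 30.31 = 12.83 hr

12.83 hr


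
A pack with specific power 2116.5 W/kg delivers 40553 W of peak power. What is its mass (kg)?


m = P / SP = 40553 / 2116.5 = 19.16 kg

19.16 kg


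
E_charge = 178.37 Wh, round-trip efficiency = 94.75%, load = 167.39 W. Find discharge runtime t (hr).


Step 1: E_discharge = eta/100 * E_charge = 94.75/100 * 178.37 = 169.01 Wh
Step 2: t = E_discharge / P = 169.01 / 167.39 = 1.010 hr

1.010 hr


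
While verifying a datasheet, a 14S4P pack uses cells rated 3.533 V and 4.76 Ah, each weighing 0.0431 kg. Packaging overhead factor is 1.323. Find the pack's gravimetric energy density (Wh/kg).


Step 1: V_pack = 14 * 3.533 = 49.462 V
Step 2: C_pack = 4 * 4.76 = 19.04 Ah
Step 3: E_pack = V_pack * C_pack = 49.462 * 19.04 = 941.76 Wh
Step 4: m_pack = 14 * 4 * 0.0431 * 1.323 = 3.1932 kg
Step 5: ED = E_pack / m_pack = 941.76 / 3.1932 = 294.9 Wh/kg

294.9 Wh/kg


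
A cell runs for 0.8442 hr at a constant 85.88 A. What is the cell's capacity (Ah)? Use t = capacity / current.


C = I * t = 85.88 * 0.8442 = 72.50 Ah

72.50 Ah


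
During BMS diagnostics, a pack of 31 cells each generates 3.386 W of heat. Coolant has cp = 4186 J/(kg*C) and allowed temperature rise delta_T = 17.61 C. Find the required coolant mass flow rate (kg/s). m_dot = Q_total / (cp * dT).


Step 1: Total heat Q = 31 * 3.386 W = 104.97 W
Step 2: denom = cp * dT = 4186 * 17.61 = 73715
Step 3: m_dot = 104.97 / 73715 = 0.001424 kg/s

0.001424 kg/s


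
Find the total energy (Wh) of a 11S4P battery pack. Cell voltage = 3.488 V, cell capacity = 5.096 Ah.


V_pack = 11 * 3.488 = 38.368 V
C_pack = 4 * 5.096 = 20.384 Ah
E = V_pack * C_pack = 38.368 * 20.384 = 782.1 Wh

782.1 Wh


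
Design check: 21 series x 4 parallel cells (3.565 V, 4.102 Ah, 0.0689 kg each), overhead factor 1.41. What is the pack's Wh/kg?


Step 1: V_pack = 21 * 3.565 = 74.865 V
Step 2: C_pack = 4 * 4.102 = 16.408 Ah
Step 3: E_pack = V_pack * C_pack = 74.865 * 16.408 = 1228.4 Wh
Step 4: m_pack = 21 * 4 * 0.0689 * 1.41 = 8.1605 kg
Step 5: ED = E_pack / m_pack = 1228.4 / 8.1605 = 150.5 Wh/kg

150.5 Wh/kg


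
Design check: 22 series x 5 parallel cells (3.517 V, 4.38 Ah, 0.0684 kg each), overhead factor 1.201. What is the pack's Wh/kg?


Step 1: V_pack = 22 * 3.517 = 77.374 V
Step 2: C_pack = 5 * 4.38 = 21.9 Ah
Step 3: E_pack = V_pack * C_pack = 77.374 * 21.9 = 1694.5 Wh
Step 4: m_pack = 22 * 5 * 0.0684 * 1.201 = 9.0363 kg
Step 5: ED = E_pack / m_pack = 1694.5 / 9.0363 = 187.5 Wh/kg

187.5 Wh/kg


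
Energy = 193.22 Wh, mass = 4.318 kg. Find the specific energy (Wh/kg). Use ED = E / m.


Specific energy = 193.22 Wh / 4.318 kg = 44.75 Wh/kg

44.75 Wh/kg


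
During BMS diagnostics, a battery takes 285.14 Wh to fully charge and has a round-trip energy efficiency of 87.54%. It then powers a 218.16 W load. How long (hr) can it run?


Step 1: E_discharge = eta/100 * E_charge = 87.54/100 * 285.14 = 249.61 Wh
Step 2: t = E_discharge / P = 249.61 / 218.16 = 1.144 hr

1.144 hr


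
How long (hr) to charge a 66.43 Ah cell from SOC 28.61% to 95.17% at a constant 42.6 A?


delta_Ah = 66.43 * (95.17 - 28.61) / 100 = 44.216 Ah
t = delta_Ah / I = 44.216 / 42.6 = 1.038 hr

1.038 hr


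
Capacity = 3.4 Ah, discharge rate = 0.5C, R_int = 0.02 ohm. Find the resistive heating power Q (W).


Step 1: I = C_rate * capacity = 0.5 * 3.4 = 1.7 A
Step 2: Q = I^2 * R = 1.7^2 * 0.02 = 2.89 * 0.02 = 0.05780 W

0.05780 W


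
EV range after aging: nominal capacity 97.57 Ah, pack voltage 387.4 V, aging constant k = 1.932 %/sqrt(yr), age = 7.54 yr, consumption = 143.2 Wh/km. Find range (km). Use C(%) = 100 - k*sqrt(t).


Step 1: capacity retention = 100 - 1.932 * sqrt(7.54) = 100 - 1.932 * 2.7459 = 94.695%
Step 2: C_now = 97.57 * 94.695/100 = 92.394 Ah
Step 3: E_pack = V * C_now = 387.4 * 92.394 = 35793 Wh
Step 4: range = E_pack / consumption = 35793 / 143.2 = 250.0 km

250.0 km


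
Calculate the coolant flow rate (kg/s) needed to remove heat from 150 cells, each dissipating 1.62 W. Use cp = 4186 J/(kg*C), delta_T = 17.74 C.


Step 1: Total heat Q = 150 * 1.62 W = 243 W
Step 2: denom = cp * dT = 4186 * 17.74 = 74260
Step 3: m_dot = 243 / 74260 = 0.003272 kg/s

0.003272 kg/s


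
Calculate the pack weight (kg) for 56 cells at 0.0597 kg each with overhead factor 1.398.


Cell mass sum = 56 * 0.0597 = 3.3432 kg
With overhead 1.398: m_pack = 3.3432 * 1.398 = 4.674 kg

4.674 kg


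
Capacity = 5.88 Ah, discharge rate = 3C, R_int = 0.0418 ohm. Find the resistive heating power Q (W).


Step 1: I = C_rate * capacity = 3 * 5.88 = 17.64 A
Step 2: Q = I^2 * R = 17.64^2 * 0.0418 = 311.17 * 0.0418 = 13.01 W

13.01 W


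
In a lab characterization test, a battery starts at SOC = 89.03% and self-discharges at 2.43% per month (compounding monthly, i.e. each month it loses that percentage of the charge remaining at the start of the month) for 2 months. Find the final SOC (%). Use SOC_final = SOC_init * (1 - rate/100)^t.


Monthly retention factor = 1 - 2.43/100 = 0.9757
Over 2 months: factor^2 = 0.95199
SOC_final = 89.03 * 0.95199 = 84.76%

84.76%


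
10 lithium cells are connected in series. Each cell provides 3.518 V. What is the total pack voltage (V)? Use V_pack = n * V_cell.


V_pack = n * V_cell = 10 * 3.518 = 35.18 V

35.18 V


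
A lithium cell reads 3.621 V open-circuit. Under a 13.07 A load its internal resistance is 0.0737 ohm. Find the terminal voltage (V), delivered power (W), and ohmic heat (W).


Step 1: V_terminal = OCV - I*R = 3.621 - 13.07 * 0.0737 = 2.6577 V
Step 2: P_out = V_terminal * I = 2.6577 * 13.07 = 34.74 W
Step 3: Q = I^2 * R = 13.07^2 * 0.0737 = 12.59 W

V=2.6577 V, P=34.74 W, Q=12.59 W


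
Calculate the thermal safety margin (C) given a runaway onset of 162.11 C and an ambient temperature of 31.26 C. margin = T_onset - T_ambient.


margin = T_onset - T_ambient = 162.11 - 31.26 = 130.85 C

130.85 C


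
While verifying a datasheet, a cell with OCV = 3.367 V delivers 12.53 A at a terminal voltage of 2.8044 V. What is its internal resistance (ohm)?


R = (OCV - V) / I = (3.367 - 2.8044) / 12.53 = 0.04490 ohm

0.04490 ohm


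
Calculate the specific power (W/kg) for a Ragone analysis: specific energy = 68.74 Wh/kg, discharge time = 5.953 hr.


P_specific = E / t = 68.74 / 5.953 = 11.55 W/kg

11.55 W/kg


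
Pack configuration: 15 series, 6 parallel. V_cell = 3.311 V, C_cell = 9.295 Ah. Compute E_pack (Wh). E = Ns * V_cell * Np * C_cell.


E = Ns * Vcell * Np * Ccell = 15 * 3.311 * 6 * 9.295 = 2770 Wh

2770 Wh


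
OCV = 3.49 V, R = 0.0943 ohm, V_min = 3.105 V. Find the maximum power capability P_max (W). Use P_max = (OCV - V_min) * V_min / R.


P_max = (OCV - V_min) * V_min / R = (3.49 - 3.105) * 3.105 / 0.0943 = 0.385 * 3.105 / 0.0943 = 12.68 W

12.68 W


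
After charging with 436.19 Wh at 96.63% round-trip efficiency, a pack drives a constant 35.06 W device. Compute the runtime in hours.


Step 1: E_discharge = eta/100 * E_charge = 96.63/100 * 436.19 = 421.49 Wh
Step 2: t = E_discharge / P = 421.49 / 35.06 = 12.02 hr

12.02 hr


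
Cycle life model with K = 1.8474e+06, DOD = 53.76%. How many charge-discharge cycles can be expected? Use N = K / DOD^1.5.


DOD^1.5 = 394.17
N = K / DOD^1.5 = 1.8474e+06 / 394.17 = 4687

4687 cycles


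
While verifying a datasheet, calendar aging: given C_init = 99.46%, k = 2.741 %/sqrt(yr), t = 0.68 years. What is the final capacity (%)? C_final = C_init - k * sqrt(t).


Step 1: sqrt(0.68 yr) = 0.82462
Step 2: drop = 2.741 * 0.82462 = 2.2603
Step 3: C_final = 99.46 - 2.2603 = 97.20%

97.20%


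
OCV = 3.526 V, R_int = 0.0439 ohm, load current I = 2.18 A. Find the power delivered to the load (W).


Step 1: V_terminal = OCV - I*R = 3.526 - 2.18 * 0.0439 = 3.4303 V
Step 2: P_out = V_terminal * I = 3.4303 * 2.18 = 7.478 W

7.478 W


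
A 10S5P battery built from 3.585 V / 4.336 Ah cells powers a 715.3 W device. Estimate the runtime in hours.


Step 1: E_pack = Ns * V_cell * Np * C_cell = 10 * 3.585 * 5 * 4.336 = 777.23 Wh
Step 2: t = E_pack / P = 777.23 / 715.3 = 1.087 hr

1.087 hr


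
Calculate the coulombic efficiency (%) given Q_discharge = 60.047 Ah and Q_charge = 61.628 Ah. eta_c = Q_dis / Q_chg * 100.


eta_c = Q_dis / Q_chg * 100 = 60.047 / 61.628 * 100 = 97.43%

97.43%


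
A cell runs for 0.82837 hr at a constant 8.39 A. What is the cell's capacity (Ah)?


C = I * t = 8.39 * 0.82837 = 6.950 Ah

6.950 Ah


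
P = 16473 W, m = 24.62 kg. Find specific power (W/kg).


Specific power = 16473 W / 24.62 kg = 669.1 W/kg

669.1 W/kg


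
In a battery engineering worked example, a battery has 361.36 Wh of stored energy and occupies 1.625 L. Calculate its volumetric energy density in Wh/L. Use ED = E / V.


Volumetric ED = 361.36 Wh / 1.625 L = 222.4 Wh/L

222.4 Wh/L


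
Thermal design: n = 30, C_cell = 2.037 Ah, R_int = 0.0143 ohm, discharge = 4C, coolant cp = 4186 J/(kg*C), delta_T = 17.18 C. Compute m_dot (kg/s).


Step 1: I = 4 * 2.037 = 8.148 A
Step 2: Q_cell = I^2 * R = 8.148^2 * 0.0143 = 0.94938 W
Step 3: Q_total = 30 * 0.94938 = 28.481 W
Step 4: m_dot = Q_total / (cp * dT) = 28.481 / (4186 * 17.18) = 3.960e-04 kg/s

3.960e-04 kg/s


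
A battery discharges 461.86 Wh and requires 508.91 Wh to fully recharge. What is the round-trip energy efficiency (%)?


eta_e = E_dis / E_chg * 100 = 461.86 / 508.91 * 100 = 90.75%

90.75%


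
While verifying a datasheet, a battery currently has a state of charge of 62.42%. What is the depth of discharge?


DOD = 100 - SOC = 100 - 62.42 = 37.58%

37.58%


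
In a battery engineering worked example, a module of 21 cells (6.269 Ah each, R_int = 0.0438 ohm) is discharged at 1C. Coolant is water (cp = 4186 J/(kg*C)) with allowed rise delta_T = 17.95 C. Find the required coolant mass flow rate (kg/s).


Step 1: I = 1 * 6.269 = 6.269 A
Step 2: Q_cell = I^2 * R = 6.269^2 * 0.0438 = 1.7214 W
Step 3: Q_total = 21 * 1.7214 = 36.149 W
Step 4: m_dot = Q_total / (cp * dT) = 36.149 / (4186 * 17.95) = 4.811e-04 kg/s

4.811e-04 kg/s


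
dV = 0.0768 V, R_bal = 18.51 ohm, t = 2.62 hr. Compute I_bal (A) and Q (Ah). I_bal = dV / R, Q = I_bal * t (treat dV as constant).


First, Ohm's law: I_bal = 0.0768 V / 18.51 ohm = 0.0041491 A
Then Q = I * t = 0.0041491 A * 2.62 hr = 0.01087 Ah

I=0.0041491 A, Q=0.01087 Ah


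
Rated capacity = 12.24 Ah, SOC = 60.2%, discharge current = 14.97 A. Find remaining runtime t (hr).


Step 1: remaining = SOC/100 * C_total = 60.2/100 * 12.24 = 7.3685 Ah
Step 2: t = remaining / I = 7.3685 / 14.97 = 0.4922 hr

0.4922 hr


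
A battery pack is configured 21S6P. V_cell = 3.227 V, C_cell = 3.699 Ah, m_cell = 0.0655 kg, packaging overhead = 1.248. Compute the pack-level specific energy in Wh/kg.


Step 1: V_pack = 21 * 3.227 = 67.767 V
Step 2: C_pack = 6 * 3.699 = 22.194 Ah
Step 3: E_pack = V_pack * C_pack = 67.767 * 22.194 = 1504 Wh
Step 4: m_pack = 21 * 6 * 0.0655 * 1.248 = 10.3 kg
Step 5: ED = E_pack / m_pack = 1504 / 10.3 = 146.0 Wh/kg

146.0 Wh/kg


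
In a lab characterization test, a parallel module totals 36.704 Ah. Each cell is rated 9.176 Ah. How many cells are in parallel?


n = C_total / C_cell = 36.704 / 9.176 = 4

4


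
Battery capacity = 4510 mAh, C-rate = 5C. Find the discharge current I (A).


Convert: capacity = 4510 mAh = 4.51 Ah
I = C_rate * capacity = 5 * 4.51 = 22.55 A

22.55 A


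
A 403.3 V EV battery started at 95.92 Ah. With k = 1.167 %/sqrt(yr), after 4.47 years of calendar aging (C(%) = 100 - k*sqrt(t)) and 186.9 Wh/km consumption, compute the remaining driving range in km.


Step 1: capacity retention = 100 - 1.167 * sqrt(4.47) = 100 - 1.167 * 2.1142 = 97.533%
Step 2: C_now = 95.92 * 97.533/100 = 93.554 Ah
Step 3: E_pack = V * C_now = 403.3 * 93.554 = 37730 Wh
Step 4: range = E_pack / consumption = 37730 / 186.9 = 201.9 km

201.9 km


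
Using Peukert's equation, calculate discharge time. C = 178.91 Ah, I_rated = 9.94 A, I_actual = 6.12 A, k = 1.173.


Step 1: t_rated = C / I_rated = 178.91 / 9.94 = 17.999 hr
Step 2: ratio = 9.94 / 6.12 = 1.6242
Step 3: ratio^k = 1.6242^1.173 = 1.7664
Step 4: t = t_rated * ratio^k = 17.999 * 1.7664 = 31.79 hr

31.79 hr


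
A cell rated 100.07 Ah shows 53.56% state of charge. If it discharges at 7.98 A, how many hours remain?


Step 1: remaining = SOC/100 * C_total = 53.56/100 * 100.07 = 53.597 Ah
Step 2: t = remaining / I = 53.597 / 7.98 = 6.716 hr

6.716 hr


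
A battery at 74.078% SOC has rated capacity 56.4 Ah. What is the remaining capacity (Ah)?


remaining = SOC / 100 * total = 74.078 / 100 * 56.4 = 41.78 Ah

41.78 Ah


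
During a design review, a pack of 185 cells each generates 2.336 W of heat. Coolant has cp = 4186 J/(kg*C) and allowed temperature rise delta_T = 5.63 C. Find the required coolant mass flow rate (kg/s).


Q_total = 185 * 2.336 = 432.16 W
m_dot = Q_total / (cp * dT) = 432.16 / (4186 * 5.63) = 0.01834 kg/s

0.01834 kg/s


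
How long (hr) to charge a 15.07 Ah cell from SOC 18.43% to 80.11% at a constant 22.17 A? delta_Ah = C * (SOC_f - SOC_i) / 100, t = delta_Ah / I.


Step 1: dSOC = 80.11% - 18.43% = 61.68%
Step 2: delta_Ah = 15.07 * 61.68 / 100 = 9.2952 Ah
Step 3: t = 9.2952 / 22.17 = 0.4193 hr

0.4193 hr


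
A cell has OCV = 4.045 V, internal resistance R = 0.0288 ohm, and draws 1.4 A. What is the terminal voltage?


V = OCV - I*R = 4.045 - 1.4 * 0.0288 = 4.005 V

4.005 V


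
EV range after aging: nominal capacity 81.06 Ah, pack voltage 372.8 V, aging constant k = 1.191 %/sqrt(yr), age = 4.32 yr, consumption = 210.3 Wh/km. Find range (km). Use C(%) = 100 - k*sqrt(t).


Step 1: capacity retention = 100 - 1.191 * sqrt(4.32) = 100 - 1.191 * 2.0785 = 97.525%
Step 2: C_now = 81.06 * 97.525/100 = 79.054 Ah
Step 3: E_pack = V * C_now = 372.8 * 79.054 = 29471 Wh
Step 4: range = E_pack / consumption = 29471 / 210.3 = 140.1 km

140.1 km


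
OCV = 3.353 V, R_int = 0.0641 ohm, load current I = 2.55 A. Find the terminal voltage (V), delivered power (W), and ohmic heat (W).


Step 1: V_terminal = OCV - I*R = 3.353 - 2.55 * 0.0641 = 3.1895 V
Step 2: P_out = V_terminal * I = 3.1895 * 2.55 = 8.133 W
Step 3: Q = I^2 * R = 2.55^2 * 0.0641 = 0.4168 W

V=3.1895 V, P=8.133 W, Q=0.4168 W


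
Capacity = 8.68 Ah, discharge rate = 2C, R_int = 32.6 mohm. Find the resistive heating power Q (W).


Convert: R = 32.6 mohm = 0.0326 ohm
Step 1: I = C_rate * capacity = 2 * 8.68 = 17.36 A
Step 2: Q = I^2 * R = 17.36^2 * 0.0326 = 301.37 * 0.0326 = 9.825 W

9.825 W


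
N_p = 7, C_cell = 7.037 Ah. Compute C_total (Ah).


Parallel capacities add: 7 * 7.037 Ah = 49.259 Ah

49.259 Ah


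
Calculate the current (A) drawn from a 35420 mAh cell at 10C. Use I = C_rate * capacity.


Convert: capacity = 35420 mAh = 35.42 Ah
I = C_rate * capacity = 10 * 35.42 = 354.2 A

354.2 A


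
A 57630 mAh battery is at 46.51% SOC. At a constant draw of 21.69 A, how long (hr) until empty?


Convert: C_total = 57630 mAh = 57.63 Ah
Step 1: remaining = SOC/100 * C_total = 46.51/100 * 57.63 = 26.804 Ah
Step 2: t = remaining / I = 26.804 / 21.69 = 1.236 hr

1.236 hr


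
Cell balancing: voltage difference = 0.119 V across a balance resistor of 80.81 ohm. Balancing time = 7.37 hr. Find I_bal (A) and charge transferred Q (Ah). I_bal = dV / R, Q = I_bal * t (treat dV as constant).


First, Ohm's law: I_bal = 0.119 V / 80.81 ohm = 0.0014726 A
Then Q = I * t = 0.0014726 A * 7.37 hr = 0.01085 Ah

I=0.0014726 A, Q=0.01085 Ah


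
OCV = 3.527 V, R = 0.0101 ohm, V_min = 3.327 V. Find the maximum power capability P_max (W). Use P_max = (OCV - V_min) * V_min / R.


P_max = (OCV - V_min) * V_min / R = (3.527 - 3.327) * 3.327 / 0.0101 = 0.2 * 3.327 / 0.0101 = 65.88 W

65.88 W


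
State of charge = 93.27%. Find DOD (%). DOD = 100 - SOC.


Complement of SOC: DOD = 100% - 93.27% = 6.73%

6.73%


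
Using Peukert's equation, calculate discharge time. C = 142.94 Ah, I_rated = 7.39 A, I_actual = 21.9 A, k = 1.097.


t_rated = C / I_rated = 142.94 / 7.39 = 19.342 hr
(I_rated/I)^k = (0.33744)^1.097 = 0.30369
t = t_rated * (I_rated/I)^k = 19.342 * 0.30369 = 5.874 hr

5.874 hr
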